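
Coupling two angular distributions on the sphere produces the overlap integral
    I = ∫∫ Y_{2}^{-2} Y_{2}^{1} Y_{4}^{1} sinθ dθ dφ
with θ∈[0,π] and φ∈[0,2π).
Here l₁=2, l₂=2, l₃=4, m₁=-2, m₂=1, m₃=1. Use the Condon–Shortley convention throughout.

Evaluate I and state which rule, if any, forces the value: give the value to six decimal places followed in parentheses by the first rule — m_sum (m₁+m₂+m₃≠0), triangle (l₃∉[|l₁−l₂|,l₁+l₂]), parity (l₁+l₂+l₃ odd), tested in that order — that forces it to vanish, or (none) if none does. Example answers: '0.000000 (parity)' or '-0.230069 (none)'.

-0.090112 (none)

m-sum 0 ✓  L=8 even ✓  0≤4≤4 ✓
Π(2lᵢ+1) = 5×5×9 = 225
triangle coeff Δ(2,2,4) = 1/630
Σ_t [0,0]: t=0:+1/16 = 1/16
(3j)²=2/35 [(2 2 4; 0 0 0)], sign=+1
Σ_t [0,0]: t=0:+1/144 = 1/144
(3j)²=1/126 [(2 2 4; -2 1 1)], sign=-1
⇒ 4πI² = 5/49
I = (-1)√(5/49/(4π)) = -0.09011188
No selection rule forces the value: the integral is nonzero (none).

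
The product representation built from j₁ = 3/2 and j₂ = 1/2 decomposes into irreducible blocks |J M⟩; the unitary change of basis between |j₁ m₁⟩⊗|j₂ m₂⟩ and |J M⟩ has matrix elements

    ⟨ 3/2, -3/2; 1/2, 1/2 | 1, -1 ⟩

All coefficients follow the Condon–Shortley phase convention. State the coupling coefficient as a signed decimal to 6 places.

-0.866025

triangle: 1!×2!×0!/4! = 2/24
(j±m)!: 0!×3!×1!×0!×0!×2! = 12
prefactor² = (2J+1)×Δ×N² = 3
  k=1: −1/(1!×0!×2!×0!×0!×0!) = -1/2
Σ = -1/2  ⇒  CG² = 3×(-1/2)² = 3/4
CG = −√(3/4) = -0.866025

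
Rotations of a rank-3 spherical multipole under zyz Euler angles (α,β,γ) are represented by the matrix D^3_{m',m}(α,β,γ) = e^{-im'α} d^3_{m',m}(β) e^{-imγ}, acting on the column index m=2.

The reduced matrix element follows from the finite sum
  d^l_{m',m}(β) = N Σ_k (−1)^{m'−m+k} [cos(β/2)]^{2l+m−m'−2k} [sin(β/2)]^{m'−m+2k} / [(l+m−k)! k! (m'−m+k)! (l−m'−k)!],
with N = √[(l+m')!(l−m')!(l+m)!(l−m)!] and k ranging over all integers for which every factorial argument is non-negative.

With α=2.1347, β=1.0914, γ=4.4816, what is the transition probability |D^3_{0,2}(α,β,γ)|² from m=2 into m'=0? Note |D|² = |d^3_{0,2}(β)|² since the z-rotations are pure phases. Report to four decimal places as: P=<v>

Split into d^3_{0,2}(β=1.0914) × two z-phases.
Half-angle: c=0.854764, s=0.519017. N=√(6·6·120·1)=65.726707
k: max(0,(2)−(0))=2 … min(3+(2),3−(0))=3
  k=2: (−1)^0·65.7267/(12)·0.8548^4·0.5190^2 = +0.787605
  k=3: (−1)^1·65.7267/(12)·0.8548^2·0.5190^4 = -0.290388
d^3_{0,2}(1.0914) = +0.787605 -0.290388 = +0.497217
|D^3_{0,2}|² = |d^3_{0,2}(β)|² = (+0.497217)² = 0.247225 (the z-rotation phases have unit modulus)

P=0.2472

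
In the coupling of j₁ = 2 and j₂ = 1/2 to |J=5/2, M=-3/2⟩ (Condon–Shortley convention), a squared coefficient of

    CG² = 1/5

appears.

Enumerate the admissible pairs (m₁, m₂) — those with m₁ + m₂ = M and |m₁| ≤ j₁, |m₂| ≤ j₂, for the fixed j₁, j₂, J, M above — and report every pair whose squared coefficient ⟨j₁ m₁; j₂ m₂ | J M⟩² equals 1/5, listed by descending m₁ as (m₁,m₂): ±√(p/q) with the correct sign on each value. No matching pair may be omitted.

Admissible pairs with m₁+m₂ = M = -3/2: (-2,1/2), (-1,-1/2)
  (m₁,m₂)=(-1,-1/2): CG² = 4/5, CG = +√(4/5)
  (m₁,m₂)=(-2,1/2): CG² = 1/5, CG = +√(1/5)   ← matches the target
Pairs with CG² = 1/5: (-2,1/2): +√(1/5)

(-2,1/2): +√(1/5)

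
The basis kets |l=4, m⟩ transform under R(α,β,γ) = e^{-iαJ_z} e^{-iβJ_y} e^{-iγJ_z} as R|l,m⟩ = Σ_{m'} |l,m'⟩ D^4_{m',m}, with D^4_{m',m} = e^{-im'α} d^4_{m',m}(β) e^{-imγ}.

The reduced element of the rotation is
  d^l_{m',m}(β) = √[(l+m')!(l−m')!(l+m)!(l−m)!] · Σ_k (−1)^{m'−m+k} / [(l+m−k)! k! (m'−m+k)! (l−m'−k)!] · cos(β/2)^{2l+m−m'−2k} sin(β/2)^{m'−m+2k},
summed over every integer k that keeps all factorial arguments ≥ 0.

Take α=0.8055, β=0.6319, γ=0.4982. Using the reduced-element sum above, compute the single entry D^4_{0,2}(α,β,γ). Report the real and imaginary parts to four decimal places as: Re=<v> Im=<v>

Split into d^4_{0,2}(β=0.6319) × two z-phases.
Half-angle: c=0.950502, s=0.310720. N=√(24·24·720·2)=910.735966
k: max(0,(2)−(0))=2 … min(4+(2),4−(0))=4
  k=2: (−1)^0·910.7360/(96)·0.9505^6·0.3107^2 = +0.675423
  k=3: (−1)^1·910.7360/(36)·0.9505^4·0.3107^4 = -0.192476
  k=4: (−1)^2·910.7360/(96)·0.9505^2·0.3107^6 = +0.007713
d^4_{0,2}(0.6319) = +0.675423 -0.192476 +0.007713 = +0.490660
D = (+1.000000+0.000000i)·(+0.490660)·(+0.543328-0.839520i) = +0.266590-0.411919i

Re=0.2666 Im=-0.4119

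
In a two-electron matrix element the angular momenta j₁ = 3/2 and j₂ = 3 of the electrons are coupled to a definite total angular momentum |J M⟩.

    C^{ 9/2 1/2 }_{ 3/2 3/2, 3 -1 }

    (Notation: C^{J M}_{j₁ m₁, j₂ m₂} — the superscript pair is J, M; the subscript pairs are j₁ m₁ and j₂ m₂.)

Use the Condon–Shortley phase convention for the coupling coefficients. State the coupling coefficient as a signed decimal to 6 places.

j₁+j₂−J=0  J+j₁−j₂=3  J−j₁+j₂=6  j₁+j₂+J+1=10
(j₁±m₁, j₂±m₂, J±M) = (3,0,2,4,5,4)
P² = 69120/7
sum k=0..0:
  [0] +1/288 = 1/288
S = 1/288
C² = P²·S² = 5/42 ; C = +0.345033

+√(5/42) = +0.345033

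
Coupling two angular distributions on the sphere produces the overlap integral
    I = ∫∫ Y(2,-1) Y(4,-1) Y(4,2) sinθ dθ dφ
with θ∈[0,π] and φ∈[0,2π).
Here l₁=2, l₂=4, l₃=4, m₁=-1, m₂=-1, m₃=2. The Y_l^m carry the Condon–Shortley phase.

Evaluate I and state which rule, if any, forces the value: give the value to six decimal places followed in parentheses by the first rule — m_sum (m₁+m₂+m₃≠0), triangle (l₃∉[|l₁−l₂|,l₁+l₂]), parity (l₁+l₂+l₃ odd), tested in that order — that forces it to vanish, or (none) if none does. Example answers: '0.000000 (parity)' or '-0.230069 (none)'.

0.127700 (none)

Rules hold: Σm=0, L=10 even, 2≤4≤6.
N = 5·9·9 = 405
Δ = 2!·2!·6!/11! = 1/13860
Racah Σ t=0..2: t=0:+1/192 t=1:−1/36 t=2:+1/192 = -5/288
⇒ 3j(2 4 4; 0 0 0)² = 20/693, sgn -1
Racah Σ t=1..2: t=1:−1/96 t=2:+1/240 = -1/160
⇒ 3j(2 4 4; -1 -1 2)² = 27/1540, sgn -1
4πI² = N·(3j₀)²·(3jₘ)² = 1215/5929
I = +1·√(0.204925/4π) = 0.12770047
No selection rule forces the value: the integral is nonzero (none).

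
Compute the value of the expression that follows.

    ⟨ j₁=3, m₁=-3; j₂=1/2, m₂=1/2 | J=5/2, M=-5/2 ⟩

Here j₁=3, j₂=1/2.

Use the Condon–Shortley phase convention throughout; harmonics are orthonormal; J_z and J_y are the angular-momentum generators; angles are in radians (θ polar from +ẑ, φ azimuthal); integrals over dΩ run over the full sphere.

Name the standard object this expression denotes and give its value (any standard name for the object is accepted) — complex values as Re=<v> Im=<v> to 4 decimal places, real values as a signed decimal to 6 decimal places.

Clebsch–Gordan coefficient, −√(6/7) ≈ -0.925820

This is a Clebsch–Gordan (vector-coupling) coefficient.
√[6·1!5!0!/7! · 0!6!1!0!0!5!] = √(86400/7)
  +(−1)^1/∏(1,0,5,0,0,0)! = -1/120  (running -1/120)
⟨..|..⟩ = √(86400/7)·(-1/120) = -0.925820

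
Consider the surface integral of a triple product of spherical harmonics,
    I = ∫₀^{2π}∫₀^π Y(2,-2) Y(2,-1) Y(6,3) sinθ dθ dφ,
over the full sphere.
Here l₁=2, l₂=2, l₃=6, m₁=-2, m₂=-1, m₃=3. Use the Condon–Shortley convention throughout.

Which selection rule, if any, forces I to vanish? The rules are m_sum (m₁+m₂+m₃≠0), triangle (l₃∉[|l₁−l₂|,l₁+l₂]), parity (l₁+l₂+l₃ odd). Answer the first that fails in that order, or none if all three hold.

triangle

Σmᵢ = 0  ✓
l₃∈[|l₁−l₂|,l₁+l₂]=[0,4] required, l₃=6 fails  ✗
Σlᵢ = 10 ⇒ even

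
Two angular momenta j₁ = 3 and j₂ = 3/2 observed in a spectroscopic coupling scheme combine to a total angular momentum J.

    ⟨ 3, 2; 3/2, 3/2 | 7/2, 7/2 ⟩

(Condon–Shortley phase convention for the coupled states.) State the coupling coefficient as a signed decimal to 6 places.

−√(1/3) = -0.577350

√[8·1!5!2!/9! · 5!1!3!0!7!0!] = √(19200)
  +(−1)^1/∏(1,0,0,2,5,0)! = -1/240  (running -1/240)
⟨..|..⟩ = √(19200)·(-1/240) = -0.577350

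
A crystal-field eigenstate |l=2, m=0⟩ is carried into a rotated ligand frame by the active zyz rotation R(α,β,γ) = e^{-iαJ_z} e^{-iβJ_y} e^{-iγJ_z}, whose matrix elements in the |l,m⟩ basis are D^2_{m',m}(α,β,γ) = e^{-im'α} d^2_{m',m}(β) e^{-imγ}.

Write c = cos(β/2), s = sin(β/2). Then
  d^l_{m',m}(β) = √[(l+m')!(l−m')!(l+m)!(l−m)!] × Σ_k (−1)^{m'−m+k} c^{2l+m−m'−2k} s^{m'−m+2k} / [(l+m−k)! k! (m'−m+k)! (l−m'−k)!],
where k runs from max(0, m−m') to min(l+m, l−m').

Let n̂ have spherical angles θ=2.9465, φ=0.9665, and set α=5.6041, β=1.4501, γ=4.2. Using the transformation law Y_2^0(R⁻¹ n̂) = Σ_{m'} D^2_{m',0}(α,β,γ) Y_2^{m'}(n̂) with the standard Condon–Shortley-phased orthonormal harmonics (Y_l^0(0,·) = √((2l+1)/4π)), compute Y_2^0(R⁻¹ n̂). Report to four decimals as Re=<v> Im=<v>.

Need the full column D^2_{m',0} for m'=−2..2 at α=5.6041, β=1.4501, γ=4.2000.
cos(β/2)=0.748466, sin(β/2)=0.663173
d^2_{-2,0}: single k=2 term ⇒ +0.603495;  D = +0.127354-0.589904i
d^2_{-1,0}: k∈[1..2] ⇒ +0.681113 -0.534722 = +0.146391;  D = +0.113914-0.091945i
d^2_{0,0}: k∈[0..2] ⇒ +0.313826 -0.985503 +0.193423 = -0.478254;  D = -0.478254+0.000000i
d^2_{1,0}: k∈[0..1] ⇒ -0.681113 +0.534722 = -0.146391;  D = -0.113914-0.091945i
d^2_{2,0}: single k=0 term ⇒ +0.603495;  D = +0.127354+0.589904i
Y_2^{m'}(θ=2.9465,φ=0.9665) and Σ D·Y over m':
  (+0.1274-0.5899i)·(-0.0051-0.0136i)  (+0.1139-0.0919i)·(-0.0835+0.1209i)  (-0.4783+0.0000i)·(+0.5952+0.0000i)  (-0.1139-0.0919i)·(+0.0835+0.1209i)  (+0.1274+0.5899i)·(-0.0051+0.0136i)
Y_2^0(R⁻¹ n̂) = -0.298781-0.000000i

Re=-0.2988 Im=0.0000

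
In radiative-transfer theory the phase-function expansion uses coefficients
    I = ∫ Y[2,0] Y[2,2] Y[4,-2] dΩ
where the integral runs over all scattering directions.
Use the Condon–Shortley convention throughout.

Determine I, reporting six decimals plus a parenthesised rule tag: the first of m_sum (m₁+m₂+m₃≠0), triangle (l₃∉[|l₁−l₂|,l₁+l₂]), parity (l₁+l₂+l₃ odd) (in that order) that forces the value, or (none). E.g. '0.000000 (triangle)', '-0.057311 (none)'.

0.156078 (none)

m-sum 0 ✓  L=8 even ✓  0≤4≤4 ✓
Π(2lᵢ+1) = 5×5×9 = 225
triangle coeff Δ(2,2,4) = 1/630
Σ_t [0,0]: t=0:+1/16 = 1/16
(3j)²=2/35 [(2 2 4; 0 0 0)], sign=+1
Σ_t [0,0]: t=0:+1/96 = 1/96
(3j)²=1/42 [(2 2 4; 0 2 -2)], sign=+1
⇒ 4πI² = 15/49
I = (+1)√(15/49/(4π)) = 0.15607835
No selection rule forces the value: the integral is nonzero (none).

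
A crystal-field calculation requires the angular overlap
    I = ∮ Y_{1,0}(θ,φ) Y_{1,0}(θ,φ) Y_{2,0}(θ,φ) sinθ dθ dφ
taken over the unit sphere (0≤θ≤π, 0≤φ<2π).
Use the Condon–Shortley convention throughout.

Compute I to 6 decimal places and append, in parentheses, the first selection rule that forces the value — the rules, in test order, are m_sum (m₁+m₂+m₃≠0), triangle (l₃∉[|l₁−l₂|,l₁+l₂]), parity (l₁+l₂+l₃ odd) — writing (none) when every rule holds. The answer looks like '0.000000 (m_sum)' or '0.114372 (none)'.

Checks pass: Σm=0; 4 even; l₃=2∈[0,2].
(2·1+1)(2·1+1)(2·2+1) = 45
Δ: 0! 2! 2! / 5! → 1/30
sum: t=0:+1/1 = 1/1
3j²(1 1 2; 0 0 0) = Δ·Π!·Σ² = 2/15  (sign +1)
(m-triple is (0,0,0) — same symbol as above.)
combine: 4πI² = 45·2/15·2/15 = 4/5
take √, sign +1: I = 0.25231325
No selection rule forces the value: the integral is nonzero (none).

0.252313 (none)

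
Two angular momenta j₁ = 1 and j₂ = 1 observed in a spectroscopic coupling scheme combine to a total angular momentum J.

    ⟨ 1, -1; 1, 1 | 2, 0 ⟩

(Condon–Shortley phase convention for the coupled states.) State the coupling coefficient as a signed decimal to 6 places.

√[5·0!2!2!/5! · 0!2!2!0!2!2!] = √(8/3)
  +(−1)^0/∏(0,0,2,2,0,0)! = 1/4  (running 1/4)
⟨..|..⟩ = √(8/3)·(1/4) = +0.408248

+√(1/6) ≈ +0.408248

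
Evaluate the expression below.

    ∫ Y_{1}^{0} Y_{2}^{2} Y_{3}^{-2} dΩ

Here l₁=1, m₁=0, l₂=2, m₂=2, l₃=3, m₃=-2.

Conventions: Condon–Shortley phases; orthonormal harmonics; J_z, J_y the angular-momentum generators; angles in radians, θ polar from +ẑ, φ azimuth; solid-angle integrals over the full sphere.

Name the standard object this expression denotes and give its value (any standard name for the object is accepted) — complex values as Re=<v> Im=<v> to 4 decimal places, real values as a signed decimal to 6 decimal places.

Gaunt coefficient, +0.184674

This is a Gaunt coefficient — the integral of a triple product of spherical harmonics over the sphere.
Checks pass: Σm=0; 6 even; l₃=3∈[1,3].
(2·1+1)(2·2+1)(2·3+1) = 105
Δ: 0! 2! 4! / 7! → 1/105
sum: t=0:+1/4 = 1/4
3j²(1 2 3; 0 0 0) = Δ·Π!·Σ² = 3/35  (sign -1)
sum: t=0:+1/24 = 1/24
3j²(1 2 3; 0 2 -2) = Δ·Π!·Σ² = 1/21  (sign -1)
combine: 4πI² = 105·3/35·1/21 = 3/7
take √, sign +1: I = 0.18467439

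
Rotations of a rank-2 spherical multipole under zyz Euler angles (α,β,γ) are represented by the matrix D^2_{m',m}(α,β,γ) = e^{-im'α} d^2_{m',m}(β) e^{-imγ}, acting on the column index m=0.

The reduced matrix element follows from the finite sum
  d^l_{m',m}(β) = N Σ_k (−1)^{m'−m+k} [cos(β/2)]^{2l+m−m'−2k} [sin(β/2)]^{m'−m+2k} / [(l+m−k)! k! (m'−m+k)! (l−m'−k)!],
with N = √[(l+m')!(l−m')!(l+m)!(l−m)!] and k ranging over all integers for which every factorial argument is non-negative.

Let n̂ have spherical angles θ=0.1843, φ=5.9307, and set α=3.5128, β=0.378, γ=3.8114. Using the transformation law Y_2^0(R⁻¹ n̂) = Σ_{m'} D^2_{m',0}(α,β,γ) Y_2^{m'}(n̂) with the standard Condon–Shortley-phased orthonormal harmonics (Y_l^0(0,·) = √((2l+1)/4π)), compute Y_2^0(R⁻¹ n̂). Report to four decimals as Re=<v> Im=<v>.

Re=0.3893 Im=0.0000

Need the full column D^2_{m',0} for m'=−2..2 at α=3.5128, β=0.3780, γ=3.8114.
cos(β/2)=0.982193, sin(β/2)=0.187877
d^2_{-2,0}: single k=2 term ⇒ +0.083409;  D = +0.061459+0.056391i
d^2_{-1,0}: k∈[1..2] ⇒ +0.436052 -0.015955 = +0.420098;  D = -0.391485-0.152387i
d^2_{0,0}: k∈[0..2] ⇒ +0.930651 -0.136207 +0.001246 = +0.795689;  D = +0.795689+0.000000i
d^2_{1,0}: k∈[0..1] ⇒ -0.436052 +0.015955 = -0.420098;  D = +0.391485-0.152387i
d^2_{2,0}: single k=0 term ⇒ +0.083409;  D = +0.061459-0.056391i
Y_2^{m'}(θ=0.1843,φ=5.9307) and Σ D·Y over m':
  (+0.0615+0.0564i)·(+0.0099+0.0084i)  (-0.3915-0.1524i)·(+0.1306+0.0480i)  (+0.7957+0.0000i)·(+0.5990+0.0000i)  (+0.3915-0.1524i)·(-0.1306+0.0480i)  (+0.0615-0.0564i)·(+0.0099-0.0084i)
Y_2^0(R⁻¹ n̂) = +0.389261+0.000000i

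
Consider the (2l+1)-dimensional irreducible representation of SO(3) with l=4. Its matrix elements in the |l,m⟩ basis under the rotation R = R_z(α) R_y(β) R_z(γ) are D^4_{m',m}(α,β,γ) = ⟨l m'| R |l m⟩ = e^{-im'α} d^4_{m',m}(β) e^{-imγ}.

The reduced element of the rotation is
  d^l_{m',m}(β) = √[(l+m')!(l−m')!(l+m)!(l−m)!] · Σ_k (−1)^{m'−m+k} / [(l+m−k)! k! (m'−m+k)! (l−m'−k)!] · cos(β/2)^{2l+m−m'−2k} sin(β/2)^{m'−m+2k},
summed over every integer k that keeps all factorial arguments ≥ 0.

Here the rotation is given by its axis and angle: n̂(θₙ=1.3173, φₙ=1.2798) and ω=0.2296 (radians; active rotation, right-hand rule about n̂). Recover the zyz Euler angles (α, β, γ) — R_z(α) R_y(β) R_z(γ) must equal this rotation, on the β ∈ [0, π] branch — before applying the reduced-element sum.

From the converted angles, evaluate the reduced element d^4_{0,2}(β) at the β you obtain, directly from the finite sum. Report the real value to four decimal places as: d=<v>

d=0.1087

Axis–angle → zyz. n̂ = (sinθₙcosφₙ, sinθₙsinφₙ, cosθₙ) = (+0.277738, +0.927344, +0.250790), ω = 0.2296.
R = I cosω + sinω [n̂]ₓ + (1−cosω) n̂n̂ᵀ gives
  R = [+0.975782, -0.050318, +0.212880; +0.063836, +0.996325, -0.057107; -0.209224, +0.069313, +0.975408]
β = atan2(√(R₁₃²+R₂₃²), R₃₃) = 0.222231; α = atan2(R₂₃, R₁₃) mod 2π = 6.021099; γ = atan2(R₃₂, −R₃₁) mod 2π = 0.319906
d^4_{0,2}(β=0.2222) via the finite sum:
With c≡cos(β/2)=0.993833 and s≡sin(β/2)=0.110887, N=[24·24·720·2]^{1/2}=910.735966
k: max(0,(2)−(0))=2 … min(4+(2),4−(0))=4
  k=2: (−1)^0·910.7360/(96)·0.9938^6·0.1109^2 = +0.112400
  k=3: (−1)^1·910.7360/(36)·0.9938^4·0.1109^4 = -0.003731
  k=4: (−1)^2·910.7360/(96)·0.9938^2·0.1109^6 = +0.000017
d^4_{0,2}(0.2222) = +0.112400 -0.003731 +0.000017 = +0.108686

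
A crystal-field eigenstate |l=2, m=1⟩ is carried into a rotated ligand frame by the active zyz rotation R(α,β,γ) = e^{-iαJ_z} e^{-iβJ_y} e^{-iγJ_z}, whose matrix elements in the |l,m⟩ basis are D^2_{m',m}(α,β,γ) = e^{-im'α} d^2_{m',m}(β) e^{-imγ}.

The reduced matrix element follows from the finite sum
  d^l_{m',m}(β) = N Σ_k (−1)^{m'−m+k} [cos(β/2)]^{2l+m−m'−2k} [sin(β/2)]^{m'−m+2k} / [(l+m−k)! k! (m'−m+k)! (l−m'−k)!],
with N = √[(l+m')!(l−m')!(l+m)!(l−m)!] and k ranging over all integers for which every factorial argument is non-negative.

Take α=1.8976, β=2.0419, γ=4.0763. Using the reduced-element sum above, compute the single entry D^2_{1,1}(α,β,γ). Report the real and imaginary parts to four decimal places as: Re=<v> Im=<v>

Re=-0.4962 Im=-0.1586

Split into d^2_{1,1}(β=2.0419) × two z-phases.
Half-angle: c=0.522556, s=0.852605. N=√(6·1·6·1)=6.000000
Admissible k: 0..1 (factorial args all ≥0)
  k=0: (−1)^0·6.0000/(6)·0.5226^4·0.8526^0 = +0.074564
  k=1: (−1)^1·6.0000/(2)·0.5226^2·0.8526^2 = -0.595502
d^2_{1,1}(2.0419) = +0.074564 -0.595502 = -0.520937
Phases: e^{-i·(1)·1.8976}=-0.321018-0.947073i, e^{-i·(1)·4.0763}=-0.594054+0.804425i ⇒ D=-0.496219-0.158562i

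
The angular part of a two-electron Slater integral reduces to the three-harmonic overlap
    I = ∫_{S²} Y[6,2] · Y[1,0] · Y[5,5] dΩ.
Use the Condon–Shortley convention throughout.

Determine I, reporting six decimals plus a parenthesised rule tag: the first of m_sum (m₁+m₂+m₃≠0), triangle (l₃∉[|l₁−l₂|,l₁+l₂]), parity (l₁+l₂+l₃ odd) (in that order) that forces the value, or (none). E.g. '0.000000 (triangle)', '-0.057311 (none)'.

0.000000 (m_sum)

2 + 0 + 5 = 7 ≠ 0: azimuthal integral kills it; I = 0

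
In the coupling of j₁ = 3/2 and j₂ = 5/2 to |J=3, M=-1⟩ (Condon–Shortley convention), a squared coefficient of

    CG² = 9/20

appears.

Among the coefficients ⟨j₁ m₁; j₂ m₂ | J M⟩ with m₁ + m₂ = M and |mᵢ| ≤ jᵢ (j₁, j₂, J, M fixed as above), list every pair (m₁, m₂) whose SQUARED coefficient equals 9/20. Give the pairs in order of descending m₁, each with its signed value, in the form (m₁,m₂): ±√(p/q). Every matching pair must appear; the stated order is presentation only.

(-3/2,1/2): −√(9/20)

Admissible pairs with m₁+m₂ = M = -1: (-3/2,1/2), (-1/2,-1/2), (1/2,-3/2), (3/2,-5/2)
  (m₁,m₂)=(3/2,-5/2): CG² = 1/8, CG = +√(1/8)
  (m₁,m₂)=(1/2,-3/2): CG² = 49/120, CG = +√(49/120)
  (m₁,m₂)=(-1/2,-1/2): CG² = 1/60, CG = −√(1/60)
  (m₁,m₂)=(-3/2,1/2): CG² = 9/20, CG = −√(9/20)   ← matches the target
Pairs with CG² = 9/20: (-3/2,1/2): −√(9/20)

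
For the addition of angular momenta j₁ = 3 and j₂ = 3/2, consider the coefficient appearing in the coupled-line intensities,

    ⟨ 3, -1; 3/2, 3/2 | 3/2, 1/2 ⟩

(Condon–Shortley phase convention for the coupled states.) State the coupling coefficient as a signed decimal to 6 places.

−√(4/35) = -0.338062

√[4·3!3!0!/7! · 2!4!3!0!2!1!] = √(576/35)
  +(−1)^3/∏(3,0,1,0,2,0)! = -1/12  (running -1/12)
⟨..|..⟩ = √(576/35)·(-1/12) = -0.338062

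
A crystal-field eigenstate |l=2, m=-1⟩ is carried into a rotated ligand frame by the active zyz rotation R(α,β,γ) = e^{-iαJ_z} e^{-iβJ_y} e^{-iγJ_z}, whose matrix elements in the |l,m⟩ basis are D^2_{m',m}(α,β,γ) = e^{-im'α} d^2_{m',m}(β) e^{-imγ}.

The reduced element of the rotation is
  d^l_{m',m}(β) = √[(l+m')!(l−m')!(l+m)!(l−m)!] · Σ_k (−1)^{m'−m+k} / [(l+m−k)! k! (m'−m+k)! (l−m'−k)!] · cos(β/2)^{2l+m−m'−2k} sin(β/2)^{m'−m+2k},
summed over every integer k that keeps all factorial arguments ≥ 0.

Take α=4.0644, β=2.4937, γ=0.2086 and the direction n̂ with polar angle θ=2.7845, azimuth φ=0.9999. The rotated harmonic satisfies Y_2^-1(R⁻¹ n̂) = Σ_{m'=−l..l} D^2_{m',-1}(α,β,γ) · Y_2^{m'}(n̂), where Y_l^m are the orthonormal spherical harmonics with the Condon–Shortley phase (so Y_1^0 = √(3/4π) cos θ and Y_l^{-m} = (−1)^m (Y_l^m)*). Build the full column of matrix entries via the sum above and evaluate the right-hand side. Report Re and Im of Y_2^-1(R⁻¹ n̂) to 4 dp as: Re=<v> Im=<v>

Re=0.3398 Im=0.0833

Need the full column D^2_{m',-1} for m'=−2..2 at α=4.0644, β=2.4937, γ=0.2086.
cos(β/2)=0.318310, sin(β/2)=0.947987
d^2_{-2,-1}: single k=1 term ⇒ +0.061148;  D = -0.028422+0.054141i
d^2_{-1,-1}: k∈[0..1] ⇒ +0.010266 -0.273166 = -0.262900;  D = +0.111834+0.237928i
d^2_{0,-1}: k∈[0..1] ⇒ -0.074891 +0.664252 = +0.589361;  D = +0.576585+0.122051i
d^2_{1,-1}: k∈[0..1] ⇒ +0.273166 -0.807623 = -0.534457;  D = +0.403843-0.350080i
d^2_{2,-1}: single k=0 term ⇒ -0.542359;  D = +0.035888+0.541171i
Y_2^{m'}(θ=2.7845,φ=0.9999) and Σ D·Y over m':
  (-0.0284+0.0541i)·(-0.0196-0.0429i)  (+0.1118+0.2379i)·(-0.1367+0.2129i)  (+0.5766+0.1221i)·(+0.5152+0.0000i)  (+0.4038-0.3501i)·(+0.1367+0.2129i)  (+0.0359+0.5412i)·(-0.0196+0.0429i)
Y_2^-1(R⁻¹ n̂) = +0.339791+0.083337i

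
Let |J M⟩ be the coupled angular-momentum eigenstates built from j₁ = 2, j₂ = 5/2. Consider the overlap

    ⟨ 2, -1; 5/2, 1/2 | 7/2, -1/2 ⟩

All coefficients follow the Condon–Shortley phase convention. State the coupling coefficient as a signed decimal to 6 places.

-0.557773  (= −√(14/45))

√[8·1!3!4!/9! · 1!3!3!2!3!4!] = √(1152/35)
  +(−1)^0/∏(0,1,3,3,0,1)! = 1/36  (running 1/36)
  +(−1)^1/∏(1,0,2,2,1,2)! = -1/8  (running -7/72)
⟨..|..⟩ = √(1152/35)·(-7/72) = -0.557773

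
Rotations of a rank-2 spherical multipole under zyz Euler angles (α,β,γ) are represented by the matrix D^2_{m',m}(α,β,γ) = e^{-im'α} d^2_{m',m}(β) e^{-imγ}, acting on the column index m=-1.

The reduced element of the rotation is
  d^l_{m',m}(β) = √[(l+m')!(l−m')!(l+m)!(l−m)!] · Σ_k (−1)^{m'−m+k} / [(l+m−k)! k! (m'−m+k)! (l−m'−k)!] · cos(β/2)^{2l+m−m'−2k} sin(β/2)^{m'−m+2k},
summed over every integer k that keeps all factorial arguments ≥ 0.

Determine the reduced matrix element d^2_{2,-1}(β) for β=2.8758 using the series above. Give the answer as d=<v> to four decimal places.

d=-0.2581

d^2_{2,-1}(β=2.8758) via the finite sum:
Half-angle: c=0.132505, s=0.991182. N=√(24·1·1·6)=12.000000
k: max(0,(-1)−(2))=0 … min(2+(-1),2−(2))=0
  k=0: (−1)^3·12.0000/(6)·0.1325^1·0.9912^3 = -0.258062
d^2_{2,-1}(2.8758) = -0.258062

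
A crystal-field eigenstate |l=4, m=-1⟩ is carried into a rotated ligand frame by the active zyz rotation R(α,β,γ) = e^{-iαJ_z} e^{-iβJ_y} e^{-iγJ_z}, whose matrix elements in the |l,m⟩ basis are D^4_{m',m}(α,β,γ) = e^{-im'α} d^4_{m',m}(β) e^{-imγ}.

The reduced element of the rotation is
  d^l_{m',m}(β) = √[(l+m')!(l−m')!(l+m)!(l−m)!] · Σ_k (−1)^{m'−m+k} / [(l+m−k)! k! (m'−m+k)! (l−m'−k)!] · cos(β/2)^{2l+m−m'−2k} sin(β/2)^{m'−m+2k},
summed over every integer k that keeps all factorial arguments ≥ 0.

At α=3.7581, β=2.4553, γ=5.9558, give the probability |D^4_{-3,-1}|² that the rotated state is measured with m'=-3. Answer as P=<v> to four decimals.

P=0.0152

First d^4_{-3,-1}(β=2.4553), then the phase factors e^{-i(-3)α} and e^{-i(-1)γ}:
c=cos(2.455300/2)=0.336452, s=sin(2.455300/2)=0.941701; N=√[1·5040·6·120]=1904.940944
k∈{2,3} keeps every argument non-negative
  k=2: (−1)^0·1904.9409/(240)·0.3365^6·0.9417^2 = +0.010210
  k=3: (−1)^1·1904.9409/(144)·0.3365^4·0.9417^4 = -0.133310
d^4_{-3,-1}(2.4553) = +0.010210 -0.133310 = -0.123099
|D^4_{-3,-1}|² = |d^4_{-3,-1}(β)|² = (-0.123099)² = 0.015153 (the z-rotation phases have unit modulus)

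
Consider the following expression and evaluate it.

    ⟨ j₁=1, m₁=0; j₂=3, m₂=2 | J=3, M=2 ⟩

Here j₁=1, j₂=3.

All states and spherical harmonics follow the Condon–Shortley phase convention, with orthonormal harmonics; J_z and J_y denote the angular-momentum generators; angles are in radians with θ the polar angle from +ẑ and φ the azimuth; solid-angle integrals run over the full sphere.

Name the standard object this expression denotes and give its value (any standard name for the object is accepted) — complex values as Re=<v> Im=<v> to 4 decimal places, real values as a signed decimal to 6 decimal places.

This is a Clebsch–Gordan (vector-coupling) coefficient.
j₁+j₂−J=1  J+j₁−j₂=1  J−j₁+j₂=5  j₁+j₂+J+1=8
(j₁±m₁, j₂±m₂, J±M) = (1,1,5,1,5,1)
P² = 300
sum k=0..1:
  [0] +1/120 = 1/120
  [1] −1/24 = -1/24
S = -1/30
C² = P²·S² = 1/3 ; C = -0.577350

Clebsch–Gordan coefficient, −√(1/3) ≈ -0.577350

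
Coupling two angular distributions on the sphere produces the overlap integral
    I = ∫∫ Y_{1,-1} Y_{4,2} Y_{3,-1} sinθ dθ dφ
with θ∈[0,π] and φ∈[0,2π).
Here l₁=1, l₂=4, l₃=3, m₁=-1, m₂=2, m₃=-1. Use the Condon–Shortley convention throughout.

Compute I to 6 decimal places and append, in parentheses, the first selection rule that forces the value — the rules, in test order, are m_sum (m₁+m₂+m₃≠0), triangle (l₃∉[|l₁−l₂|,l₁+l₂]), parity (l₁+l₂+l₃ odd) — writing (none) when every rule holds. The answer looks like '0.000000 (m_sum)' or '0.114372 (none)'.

Checks pass: Σm=0; 8 even; l₃=3∈[3,5].
(2·1+1)(2·4+1)(2·3+1) = 189
Δ: 2! 0! 6! / 9! → 1/252
sum: t=1:−1/36 = -1/36
3j²(1 4 3; 0 0 0) = Δ·Π!·Σ² = 4/63  (sign +1)
sum: t=2:+1/96 = 1/96
3j²(1 4 3; -1 2 -1) = Δ·Π!·Σ² = 5/84  (sign +1)
combine: 4πI² = 189·4/63·5/84 = 5/7
take √, sign +1: I = 0.23841361
No selection rule forces the value: the integral is nonzero (none).

0.238414 (none)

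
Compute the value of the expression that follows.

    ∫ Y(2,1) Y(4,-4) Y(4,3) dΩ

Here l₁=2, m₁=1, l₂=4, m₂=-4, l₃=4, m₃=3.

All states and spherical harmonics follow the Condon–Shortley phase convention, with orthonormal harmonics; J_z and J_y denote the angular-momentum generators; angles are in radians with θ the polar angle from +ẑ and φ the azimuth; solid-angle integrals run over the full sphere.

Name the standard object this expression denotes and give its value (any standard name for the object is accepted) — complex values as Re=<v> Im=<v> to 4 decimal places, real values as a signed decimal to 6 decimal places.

Gaunt coefficient, +0.198645

This is a Gaunt coefficient — the integral of a triple product of spherical harmonics over the sphere.
m-sum 0 ✓  L=10 even ✓  2≤4≤6 ✓
Π(2lᵢ+1) = 5×9×9 = 405
triangle coeff Δ(2,4,4) = 1/13860
Σ_t [0,2]: t=0:+1/192 t=1:−1/36 t=2:+1/192 = -5/288
(3j)²=20/693 [(2 4 4; 0 0 0)], sign=-1
Σ_t [0,0]: t=0:+1/1440 = 1/1440
(3j)²=7/165 [(2 4 4; 1 -4 3)], sign=-1
⇒ 4πI² = 60/121
I = (+1)√(60/121/(4π)) = 0.19864517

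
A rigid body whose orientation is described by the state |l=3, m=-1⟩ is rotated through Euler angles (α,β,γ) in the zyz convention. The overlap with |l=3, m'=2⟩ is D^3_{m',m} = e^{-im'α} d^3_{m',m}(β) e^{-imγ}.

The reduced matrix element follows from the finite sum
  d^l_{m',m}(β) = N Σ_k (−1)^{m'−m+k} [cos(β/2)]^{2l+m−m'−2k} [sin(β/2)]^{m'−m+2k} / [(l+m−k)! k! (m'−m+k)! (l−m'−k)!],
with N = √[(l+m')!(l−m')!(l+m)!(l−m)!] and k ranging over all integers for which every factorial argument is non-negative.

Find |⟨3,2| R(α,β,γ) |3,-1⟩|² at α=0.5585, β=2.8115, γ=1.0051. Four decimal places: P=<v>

P=0.2100

D^3_{2,-1}(0.5585,2.8115,1.0051) = e^{-i·2·0.5585}·d^3_{2,-1}(2.8115)·e^{-i·-1·1.0051}. Compute d first:
c=cos(2.811500/2)=0.164298, s=sin(2.811500/2)=0.986411; N=√[120·1·2·24]=75.894664
k: max(0,(-1)−(2))=0 … min(3+(-1),3−(2))=1
  k=0: (−1)^3·75.8947/(12)·0.1643^3·0.9864^3 = -0.026922
  k=1: (−1)^4·75.8947/(24)·0.1643^1·0.9864^5 = +0.485201
d^3_{2,-1}(2.8115) = -0.026922 +0.485201 = +0.458279
|D^3_{2,-1}|² = |d^3_{2,-1}(β)|² = (+0.458279)² = 0.210020 (the z-rotation phases have unit modulus)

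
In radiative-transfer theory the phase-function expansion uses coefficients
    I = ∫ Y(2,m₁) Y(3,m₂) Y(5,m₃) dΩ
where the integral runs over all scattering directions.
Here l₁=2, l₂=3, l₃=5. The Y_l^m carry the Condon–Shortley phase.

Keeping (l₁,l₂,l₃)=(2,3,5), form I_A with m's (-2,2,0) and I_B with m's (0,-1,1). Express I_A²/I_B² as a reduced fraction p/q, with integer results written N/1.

1/18

Same 2,3,5: normalisation and zero-m 3j drop out of the ratio.
A: Δ: 0! 4! 6! / 11! → 1/2310; sum: t=0:+1/2880 = 1/2880; 3j²(2 3 5; -2 2 0) = Δ·Π!·Σ² = 1/462  (sign -1)
B: Δ: 0! 4! 6! / 11! → 1/2310; sum: t=0:+1/192 = 1/192; 3j²(2 3 5; 0 -1 1) = Δ·Π!·Σ² = 3/77  (sign +1)
I_A²/I_B² = (1/462)/(3/77) = 1/18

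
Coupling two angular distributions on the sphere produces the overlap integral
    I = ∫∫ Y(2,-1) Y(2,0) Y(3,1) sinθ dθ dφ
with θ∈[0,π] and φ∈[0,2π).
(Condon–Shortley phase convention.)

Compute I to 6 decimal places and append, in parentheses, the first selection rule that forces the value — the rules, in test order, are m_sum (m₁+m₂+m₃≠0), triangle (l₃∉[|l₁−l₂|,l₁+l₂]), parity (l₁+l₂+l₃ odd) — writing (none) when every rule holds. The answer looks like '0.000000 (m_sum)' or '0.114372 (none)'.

0.000000 (parity)

Σlᵢ=7 odd — θ-integrand is odd under cosθ→−cosθ; I=0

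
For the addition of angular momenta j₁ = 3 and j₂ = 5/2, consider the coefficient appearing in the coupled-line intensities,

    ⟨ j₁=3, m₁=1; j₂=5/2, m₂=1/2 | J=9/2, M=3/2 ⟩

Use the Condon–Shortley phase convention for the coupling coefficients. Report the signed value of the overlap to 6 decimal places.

+0.147122

√[10·1!5!4!/11! · 4!2!3!2!6!3!] = √(138240/77)
  +(−1)^0/∏(0,1,2,3,3,1)! = 1/72  (running 1/72)
  +(−1)^1/∏(1,0,1,2,4,2)! = -1/96  (running 1/288)
⟨..|..⟩ = √(138240/77)·(1/288) = +0.147122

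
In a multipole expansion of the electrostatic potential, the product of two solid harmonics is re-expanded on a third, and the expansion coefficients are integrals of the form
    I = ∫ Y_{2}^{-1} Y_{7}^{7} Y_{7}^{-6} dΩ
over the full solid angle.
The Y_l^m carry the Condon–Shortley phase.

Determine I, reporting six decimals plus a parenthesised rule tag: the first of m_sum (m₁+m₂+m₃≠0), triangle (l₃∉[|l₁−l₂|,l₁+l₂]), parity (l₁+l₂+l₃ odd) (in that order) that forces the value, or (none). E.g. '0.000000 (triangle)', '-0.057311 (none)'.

-0.170036 (none)

Rules hold: Σm=0, L=16 even, 5≤7≤9.
N = 5·15·15 = 1125
Δ = 2!·2!·12!/17! = 1/185640
Racah Σ t=0..2: t=0:+1/2419200 t=1:−1/518400 t=2:+1/2419200 = -1/907200
⇒ 3j(2 7 7; 0 0 0)² = 56/3315, sgn +1
Racah Σ t=2..2: t=2:+1/958003200 = 1/958003200
⇒ 3j(2 7 7; -1 7 -6)² = 13/680, sgn -1
4πI² = N·(3j₀)²·(3jₘ)² = 105/289
I = -1·√(0.363322/4π) = -0.17003597
No selection rule forces the value: the integral is nonzero (none).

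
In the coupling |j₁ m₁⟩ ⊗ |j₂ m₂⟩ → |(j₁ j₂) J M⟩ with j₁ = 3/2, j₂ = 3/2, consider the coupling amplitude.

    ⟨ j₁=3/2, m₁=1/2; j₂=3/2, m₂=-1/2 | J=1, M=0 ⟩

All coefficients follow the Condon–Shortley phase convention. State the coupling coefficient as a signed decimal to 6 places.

triangle: 2!*1!*1!/5! = 2/120
(j±m)!: 2!*1!*1!*2!*1!*1! = 4
prefactor² = (2J+1)*Δ*N² = 1/5
  k=0: +1/(0!*2!*1!*1!*0!*0!) = 1/2
  k=1: −1/(1!*1!*0!*0!*1!*1!) = -1
Σ = -1/2  ⇒  CG² = 1/5*(-1/2)² = 1/20
CG = −√(1/20) = -0.223607

−√(1/20) = -0.223607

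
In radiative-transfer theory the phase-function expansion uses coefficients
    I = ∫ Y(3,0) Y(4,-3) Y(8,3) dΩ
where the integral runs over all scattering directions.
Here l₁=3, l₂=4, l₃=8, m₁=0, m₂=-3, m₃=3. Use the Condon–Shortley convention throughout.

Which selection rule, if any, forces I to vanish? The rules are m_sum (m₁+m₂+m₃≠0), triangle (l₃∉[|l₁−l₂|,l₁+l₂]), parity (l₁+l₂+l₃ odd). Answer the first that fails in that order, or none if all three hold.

triangle

Σmᵢ = 0  ✓
l₃∈[|l₁−l₂|,l₁+l₂]=[1,7] required, l₃=8 fails  ✗
Σlᵢ = 15 ⇒ odd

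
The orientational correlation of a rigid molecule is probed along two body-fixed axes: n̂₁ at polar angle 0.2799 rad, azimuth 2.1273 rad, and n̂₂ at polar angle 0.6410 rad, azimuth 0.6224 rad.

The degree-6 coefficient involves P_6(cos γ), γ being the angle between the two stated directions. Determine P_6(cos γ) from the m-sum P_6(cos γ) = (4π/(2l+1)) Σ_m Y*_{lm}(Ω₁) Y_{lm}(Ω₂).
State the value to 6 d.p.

Expand P_6 via completeness: Σ_{m} conj(Y_{6,m}) at Ω₁ times Y_{6,m} at Ω₂ —
  [-6]  conj(Y_{6,-6})(Ω₁) = +0.000211+0.000042i ; Y_{6,-6}(Ω₂) = -0.018322+0.012342i ; Δ = -0.000004+0.000002i
  [-5]  conj(Y_{6,-5})(Ω₁) = -0.000909-0.002423i ; Y_{6,-5}(Ω₂) = -0.102523-0.003035i ; Δ = +0.000086+0.000251i
  [-4]  conj(Y_{6,-4})(Ω₁) = -0.011600+0.015094i ; Y_{6,-4}(Ω₂) = -0.220003-0.167940i ; Δ = +0.005087-0.001373i
  [-3]  conj(Y_{6,-3})(Ω₁) = +0.094054+0.009315i ; Y_{6,-3}(Ω₂) = -0.132604-0.434197i ; Δ = -0.008427-0.042073i
  [-2]  conj(Y_{6,-2})(Ω₁) = -0.137641-0.279361i ; Y_{6,-2}(Ω₂) = +0.113955-0.337089i ; Δ = -0.109855+0.014562i
  [-1]  conj(Y_{6,-1})(Ω₁) = -0.314587+0.505694i ; Y_{6,-1}(Ω₂) = -0.104864+0.075244i ; Δ = -0.005062-0.076700i
  [+0]  conj(Y_{6,0})(Ω₁) = +0.335479-0.000000i ; Y_{6,0}(Ω₂) = -0.400640+0.000000i ; Δ = -0.134406+0.000000i
  [+1]  conj(Y_{6,1})(Ω₁) = +0.314587+0.505694i ; Y_{6,1}(Ω₂) = +0.104864+0.075244i ; Δ = -0.005062+0.076700i
  [+2]  conj(Y_{6,2})(Ω₁) = -0.137641+0.279361i ; Y_{6,2}(Ω₂) = +0.113955+0.337089i ; Δ = -0.109855-0.014562i
  [+3]  conj(Y_{6,3})(Ω₁) = -0.094054+0.009315i ; Y_{6,3}(Ω₂) = +0.132604-0.434197i ; Δ = -0.008427+0.042073i
  [+4]  conj(Y_{6,4})(Ω₁) = -0.011600-0.015094i ; Y_{6,4}(Ω₂) = -0.220003+0.167940i ; Δ = +0.005087+0.001373i
  [+5]  conj(Y_{6,5})(Ω₁) = +0.000909-0.002423i ; Y_{6,5}(Ω₂) = +0.102523-0.003035i ; Δ = +0.000086-0.000251i
  [+6]  conj(Y_{6,6})(Ω₁) = +0.000211-0.000042i ; Y_{6,6}(Ω₂) = -0.018322-0.012342i ; Δ = -0.000004-0.000002i
Accumulated sum -0.370756-0.000000i; after 4π/(2l+1) scaling, -0.358389-0.000000i ⇒ P_6 = -0.358389

-0.358389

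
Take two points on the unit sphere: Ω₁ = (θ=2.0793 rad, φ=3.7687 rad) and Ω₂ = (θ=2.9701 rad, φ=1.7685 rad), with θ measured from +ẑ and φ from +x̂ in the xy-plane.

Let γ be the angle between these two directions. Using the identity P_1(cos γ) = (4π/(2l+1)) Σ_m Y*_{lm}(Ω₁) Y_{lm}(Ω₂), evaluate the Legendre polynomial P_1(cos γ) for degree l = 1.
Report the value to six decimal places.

Term-by-term m-sum for l=1 (normalisation 4π/3 = 4.188790):
  term(m=-1) = -0.00741 + 0.01618j   from Y*(Ω₁)=-0.24436 - 0.17709j, Y(Ω₂)=-0.01158 - 0.05781j
  term(m=+0) = 0.11453 + 0.00000j   from Y*(Ω₁)=-0.23789 + 0.00000j, Y(Ω₂)=-0.48144 + 0.00000j
  term(m=+1) = -0.00741 - 0.01618j   from Y*(Ω₁)=0.24436 - 0.17709j, Y(Ω₂)=0.01158 - 0.05781j
Accumulated sum 0.09971 + 0.00000j; after 4π/(2l+1) scaling, 0.41767 + 0.00000j ⇒ P_1 = 0.417670

0.417670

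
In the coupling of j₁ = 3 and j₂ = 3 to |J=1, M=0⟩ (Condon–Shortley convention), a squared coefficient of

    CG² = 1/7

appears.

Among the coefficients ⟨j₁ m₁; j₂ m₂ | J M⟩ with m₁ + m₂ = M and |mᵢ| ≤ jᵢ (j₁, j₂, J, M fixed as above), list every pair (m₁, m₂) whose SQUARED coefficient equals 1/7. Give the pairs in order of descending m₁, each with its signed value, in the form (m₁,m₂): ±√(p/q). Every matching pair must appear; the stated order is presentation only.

Admissible pairs with m₁+m₂ = M = 0: (-3,3), (-2,2), (-1,1), (0,0), (1,-1), (2,-2), (3,-3)
  (m₁,m₂)=(3,-3): CG² = 9/28, CG = +√(9/28)
  (m₁,m₂)=(2,-2): CG² = 1/7, CG = −√(1/7)   ← matches the target
  (m₁,m₂)=(1,-1): CG² = 1/28, CG = +√(1/28)
  (m₁,m₂)=(0,0): CG² = 0/1, CG = 0
  (m₁,m₂)=(-1,1): CG² = 1/28, CG = −√(1/28)
  (m₁,m₂)=(-2,2): CG² = 1/7, CG = +√(1/7)   ← matches the target
  (m₁,m₂)=(-3,3): CG² = 9/28, CG = −√(9/28)
Pairs with CG² = 1/7: (2,-2): −√(1/7); (-2,2): +√(1/7)

(2,-2): −√(1/7); (-2,2): +√(1/7)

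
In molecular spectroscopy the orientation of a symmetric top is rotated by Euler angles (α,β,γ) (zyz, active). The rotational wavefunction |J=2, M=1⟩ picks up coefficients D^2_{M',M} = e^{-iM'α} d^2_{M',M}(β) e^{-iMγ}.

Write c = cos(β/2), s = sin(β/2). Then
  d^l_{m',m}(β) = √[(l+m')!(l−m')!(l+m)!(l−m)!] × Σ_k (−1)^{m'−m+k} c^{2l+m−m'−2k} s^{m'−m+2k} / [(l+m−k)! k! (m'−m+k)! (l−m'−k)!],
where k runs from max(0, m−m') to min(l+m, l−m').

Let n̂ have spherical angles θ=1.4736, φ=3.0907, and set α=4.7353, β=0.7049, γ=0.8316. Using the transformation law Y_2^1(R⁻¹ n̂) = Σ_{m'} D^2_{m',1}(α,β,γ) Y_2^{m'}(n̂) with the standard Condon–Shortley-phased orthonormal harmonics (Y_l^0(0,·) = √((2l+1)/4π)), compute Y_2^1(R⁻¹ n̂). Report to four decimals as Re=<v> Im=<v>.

Need the full column D^2_{m',1} for m'=−2..2 at α=4.7353, β=0.7049, γ=0.8316.
cos(β/2)=0.938530, sin(β/2)=0.345198
d^2_{-2,1}: single k=3 term ⇒ +0.077212;  D = -0.054576+0.054618i
d^2_{-1,1}: k∈[2..3] ⇒ +0.314887 -0.014200 = +0.300687;  D = -0.217512-0.207609i
d^2_{0,1}: k∈[1..2] ⇒ +0.699018 -0.094565 = +0.604453;  D = +0.407217-0.446697i
d^2_{1,1}: k∈[0..1] ⇒ +0.775876 -0.314887 = +0.460989;  D = +0.347701+0.302680i
d^2_{2,1}: single k=0 term ⇒ -0.570746;  D = +0.364784-0.438957i
Y_2^{m'}(θ=1.4736,φ=3.0907) and Σ D·Y over m':
  (-0.0546+0.0546i)·(+0.3807+0.0389i)  (-0.2175-0.2076i)·(-0.0745-0.0038i)  (+0.4072-0.4467i)·(-0.3065+0.0000i)  (+0.3477+0.3027i)·(+0.0745-0.0038i)  (+0.3648-0.4390i)·(+0.3807-0.0389i)
Y_2^1(R⁻¹ n̂) = +0.016569+0.011831i

Re=0.0166 Im=0.0118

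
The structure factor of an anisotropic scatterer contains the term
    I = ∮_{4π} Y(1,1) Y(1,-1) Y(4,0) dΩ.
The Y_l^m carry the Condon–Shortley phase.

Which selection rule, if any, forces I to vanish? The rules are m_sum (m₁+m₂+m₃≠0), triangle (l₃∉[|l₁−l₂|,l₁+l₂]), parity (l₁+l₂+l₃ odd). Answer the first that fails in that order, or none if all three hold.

triangle

azimuthal sum: 1 − 1 + 0 = 0  ✓
l₃ must lie in [0,2]; have l₃=4  ✗
L = 1 + 1 + 4 = 6 (even)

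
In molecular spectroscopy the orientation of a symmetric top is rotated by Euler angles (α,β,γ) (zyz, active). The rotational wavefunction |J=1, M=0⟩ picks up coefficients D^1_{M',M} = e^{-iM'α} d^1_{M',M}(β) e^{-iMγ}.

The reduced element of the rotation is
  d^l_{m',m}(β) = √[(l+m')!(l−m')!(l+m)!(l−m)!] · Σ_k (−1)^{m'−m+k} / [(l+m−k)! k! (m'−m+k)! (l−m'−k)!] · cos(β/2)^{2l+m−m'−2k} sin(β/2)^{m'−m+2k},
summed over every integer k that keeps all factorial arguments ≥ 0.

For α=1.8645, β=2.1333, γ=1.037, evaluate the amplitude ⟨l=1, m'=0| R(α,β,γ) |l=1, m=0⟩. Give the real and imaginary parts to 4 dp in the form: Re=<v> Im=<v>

Re=-0.5333 Im=0.0000

First d^1_{0,0}(β=2.1333), then the phase factors e^{-i(0)α} and e^{-i(0)γ}:
c=cos(2.133300/2)=0.483060, s=sin(2.133300/2)=0.875587; N=√[1·1·1·1]=1.000000
The bounds max(0,m−m')=0 and min(l+m,l−m')=1 give 2 terms
  k=0: (−1)^0·1.0000/(1)·0.4831^2·0.8756^0 = +0.233347
  k=1: (−1)^1·1.0000/(1)·0.4831^0·0.8756^2 = -0.766653
d^1_{0,0}(2.1333) = +0.233347 -0.766653 = -0.533306
Attach z-rotation phases: D = e^{-i(0)(1.8645)}·(-0.533306)·e^{-i(0)(1.0370)} = -0.533306+0.000000i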